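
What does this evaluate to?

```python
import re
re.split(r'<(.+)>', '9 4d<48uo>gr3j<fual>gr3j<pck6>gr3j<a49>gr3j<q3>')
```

Matches to split on: at [4:47] → '<48uo>gr3j<fual>gr3j<pck6>gr3j<a49>gr3j<q3>'.
Because the pattern has a capturing group, `split` also inserts each captured text between the pieces.

['9 4d', '48uo>gr3j<fual>gr3j<pck6>gr3j<a49>gr3j<q3', '']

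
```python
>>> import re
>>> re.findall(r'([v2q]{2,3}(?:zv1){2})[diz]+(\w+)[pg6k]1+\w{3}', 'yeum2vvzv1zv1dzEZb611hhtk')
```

[('2vvzv1zv1', 'EZb')]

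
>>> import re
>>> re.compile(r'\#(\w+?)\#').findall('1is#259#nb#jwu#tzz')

`findall` collects group 1 from each match (2 total).

['259', 'jwu']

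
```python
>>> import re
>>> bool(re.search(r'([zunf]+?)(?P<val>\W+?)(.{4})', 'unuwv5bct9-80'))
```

False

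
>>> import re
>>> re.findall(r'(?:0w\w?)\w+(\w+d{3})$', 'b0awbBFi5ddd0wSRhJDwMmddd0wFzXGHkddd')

['kddd']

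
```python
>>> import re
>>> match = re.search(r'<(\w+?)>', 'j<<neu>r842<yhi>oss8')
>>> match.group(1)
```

'neu'

`re.search` scans for the first position where the pattern succeeds.
The match spans [2:7] → '<neu>'.
Captured: group 1 = 'neu'.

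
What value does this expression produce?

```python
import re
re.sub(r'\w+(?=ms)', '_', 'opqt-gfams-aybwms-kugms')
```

'opqt-_ms-_ms-_ms'

The positive lookaround only admits positions where the adjacent text matches; those characters stay outside the span.
Matches: at [5:8] → 'gfa'; at [11:15] → 'aybw'; at [18:21] → 'kug'.
`sub` substitutes '_' at each match site.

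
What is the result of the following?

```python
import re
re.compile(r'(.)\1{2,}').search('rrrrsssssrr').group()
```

The backreference `\1` re-matches whatever the first group consumed, character for character.
Unlike `match`, `search` isn't anchored — it looks for the pattern anywhere in the string.
The match spans [0:4] → 'rrrr'.
Captured: group 1 = 'r'.

'rrrr'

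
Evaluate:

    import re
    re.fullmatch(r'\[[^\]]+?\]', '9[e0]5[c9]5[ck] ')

None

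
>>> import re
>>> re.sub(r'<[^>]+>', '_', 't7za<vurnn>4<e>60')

't7za_4_60'

`sub` substitutes '_' at each match site.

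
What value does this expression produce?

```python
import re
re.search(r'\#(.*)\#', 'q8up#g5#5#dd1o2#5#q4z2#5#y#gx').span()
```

(4, 27)

The match spans [4:27] → '#g5#5#dd1o2#5#q4z2#5#y#'.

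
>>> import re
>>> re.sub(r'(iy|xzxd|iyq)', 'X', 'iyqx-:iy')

'Xqx-:X'

Branches in `(...|...)` are attempted left-to-right; the first branch that allows the whole pattern to succeed is taken.
`sub` substitutes 'X' at each match site.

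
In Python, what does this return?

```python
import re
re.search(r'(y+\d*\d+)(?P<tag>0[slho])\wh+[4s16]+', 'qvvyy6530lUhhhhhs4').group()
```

Pattern: one or more of a literal 'y', then zero or more of a digit, then one or more of a digit (captured); then a literal '0', then one of [slho] (captured as 'tag'); then a word character; then one or more of the literal 'h', then one or more of one of [4s16].
`re.search` tries every starting position until one works.
The match spans [3:18] → 'yy6530lUhhhhhs4'.
Captured: group 1 = 'yy653', group 2 = '0l'.

'yy6530lUhhhhhs4'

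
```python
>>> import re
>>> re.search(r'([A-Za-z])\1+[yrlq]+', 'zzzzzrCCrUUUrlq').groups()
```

('z',)

The backreference `\1` re-matches whatever the first group consumed, character for character.
`re.search` tries every starting position until one works.
The match spans [0:6] → 'zzzzzr'.
Captured: group 1 = 'z'.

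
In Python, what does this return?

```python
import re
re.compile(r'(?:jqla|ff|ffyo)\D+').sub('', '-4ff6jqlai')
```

Every occurrence is swapped for ''.

'-4ff6'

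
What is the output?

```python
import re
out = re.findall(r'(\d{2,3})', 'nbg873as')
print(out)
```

Pattern: 2 to 3 of a digit (captured).
One capturing group, so `findall` returns just the captured substring from the one match — 1 in all.

['873']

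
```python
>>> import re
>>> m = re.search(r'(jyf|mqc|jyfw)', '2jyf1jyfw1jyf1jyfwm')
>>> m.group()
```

'jyf'

`search` walks the string left to right and returns the first match it finds.
The match spans [1:4] → 'jyf'.
Captured: group 1 = 'jyf'.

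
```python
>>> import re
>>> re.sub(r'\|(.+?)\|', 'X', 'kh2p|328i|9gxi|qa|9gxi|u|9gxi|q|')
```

Matches: at [4:10] → '|328i|'; at [14:18] → '|qa|'; at [22:25] → '|u|'; at [29:32] → '|q|'.
Every occurrence is swapped for 'X'.

'kh2pX9gxiX9gxiX9gxiX'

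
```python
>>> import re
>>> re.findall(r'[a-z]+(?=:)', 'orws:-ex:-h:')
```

['orws', 'ex', 'h']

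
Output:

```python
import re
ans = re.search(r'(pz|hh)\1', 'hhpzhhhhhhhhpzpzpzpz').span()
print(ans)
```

(4, 8)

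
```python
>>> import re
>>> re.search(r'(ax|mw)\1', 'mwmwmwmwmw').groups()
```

The match spans [0:4] → 'mwmw'.
Captured: group 1 = 'mw'.

('mw',)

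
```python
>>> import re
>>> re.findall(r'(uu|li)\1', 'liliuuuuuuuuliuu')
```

['li', 'uu', 'uu']

`\1` is not a pattern — it's the concrete string captured by group 1, re-applied verbatim.
Matches: at [0:4] match 'lili', group 1 = 'li'; at [4:8] match 'uuuu', group 1 = 'uu'; at [8:12] match 'uuuu', group 1 = 'uu'.
With a single group, `findall` returns only what that group captured — 3 items.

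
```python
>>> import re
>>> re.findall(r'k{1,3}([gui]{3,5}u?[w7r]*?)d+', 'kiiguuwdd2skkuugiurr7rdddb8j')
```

['iiguuw', 'uugiurr7r']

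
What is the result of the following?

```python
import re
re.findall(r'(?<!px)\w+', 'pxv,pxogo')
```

['pxv', 'pxogo']

Because the assertion is negative and zero-width, positions next to the forbidden text are skipped.
Scanning left to right: at [0:3] → 'pxv'; at [4:9] → 'pxogo'.
Since nothing is captured, `findall` lists the 2 matched substrings directly.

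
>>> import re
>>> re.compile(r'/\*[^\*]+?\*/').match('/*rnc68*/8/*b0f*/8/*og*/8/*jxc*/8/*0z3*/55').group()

'/*rnc68*/'

`re.match` only tries the pattern at the start of the string.
The match spans [0:9] → '/*rnc68*/'.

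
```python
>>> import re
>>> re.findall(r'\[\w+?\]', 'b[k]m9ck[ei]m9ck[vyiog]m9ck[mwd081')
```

['[k]', '[ei]', '[vyiog]']

No capturing groups, so `findall` returns the 3 full match strings.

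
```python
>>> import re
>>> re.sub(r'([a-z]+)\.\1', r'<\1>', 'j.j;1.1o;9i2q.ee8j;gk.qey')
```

'<j>;1.1o;9i2q.ee8j;gk.qey'

`\1` has to match the exact text group 1 already captured.
Matches: at [0:3] → 'j.j'.
`\1` in the replacement pulls in group 1's text for each match.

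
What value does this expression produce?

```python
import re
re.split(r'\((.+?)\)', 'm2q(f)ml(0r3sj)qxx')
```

['m2q', 'f', 'ml', '0r3sj', 'qxx']

With the lazy modifier that quantifier settles for the fewest repetitions that let the rest of the pattern succeed (the atoms after it are unaffected and can still be greedy).
With a capturing group present, the delimiter's captured portion is kept in the result list.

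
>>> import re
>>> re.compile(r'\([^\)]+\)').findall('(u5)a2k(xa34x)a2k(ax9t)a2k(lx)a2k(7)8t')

['(u5)', '(xa34x)', '(ax9t)', '(lx)', '(7)']

Walking the string: at [0:4] → '(u5)'; at [7:14] → '(xa34x)'; at [17:23] → '(ax9t)'; at [26:30] → '(lx)'; at [33:36] → '(7)'.
Since nothing is captured, `findall` lists the 5 matched substrings directly.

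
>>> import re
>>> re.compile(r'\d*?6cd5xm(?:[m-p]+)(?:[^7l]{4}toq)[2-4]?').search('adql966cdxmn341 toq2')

This matches zero or more of a digit (lazy), then the literal '6cd', then the literal '5xm'; then one or more of a character in [m-p] (non-capturing group); then exactly 4 of any character except [7l], then the literal 'toq' (non-capturing group); then optionally a character in [2-4].
`search` walks the string left to right and returns the first match it finds.
Here no position works, so the call returns None.

None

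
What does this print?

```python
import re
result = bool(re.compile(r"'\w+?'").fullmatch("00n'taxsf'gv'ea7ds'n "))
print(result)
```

`re.fullmatch` is like wrapping the pattern in `^…$` (in single-line mode).
Here the string isn't matched end-to-end, so the call returns None, and `bool(None)` is False.

False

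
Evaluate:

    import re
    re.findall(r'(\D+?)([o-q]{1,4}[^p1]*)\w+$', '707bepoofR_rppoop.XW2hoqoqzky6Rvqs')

[('bepoofR_rp', 'poop.XW2hoqoqzky6Rvq')]

This matches one or more of a non-digit (lazy) (captured); then 1 to 4 of a character in [o-q], then zero or more of any character except [p1] (captured); then one or more of a word character; then anchored at the end.
Lazy quantifiers expand one character at a time until the remainder of the pattern can match.
Matches: at [3:34] match 'bepoofR_rppoop.XW2hoqoqzky6Rvqs', groups = ('bepoofR_rp', 'poop.XW2hoqoqzky6Rvq').
Multiple groups make `findall` return tuples — one 2-tuple for the one match.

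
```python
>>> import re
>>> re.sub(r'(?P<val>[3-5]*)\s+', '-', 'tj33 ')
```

This matches zero or more of a character in [3-5] (captured as 'val'); then one or more of whitespace.
Matches: at [2:5] → '33 '.
Every occurrence is swapped for '-'.

'tj-'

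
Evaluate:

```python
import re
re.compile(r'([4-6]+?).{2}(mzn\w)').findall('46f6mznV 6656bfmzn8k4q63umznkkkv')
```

The pattern matches one or more of a character in [4-6] (lazy) (captured); then exactly 2 of any character; then the literal 'mzn', then a word character (captured).
Scanning left to right: at [0:8] match '46f6mznV', groups = ('46', 'mznV'); at [9:19] match '6656bfmzn8', groups = ('6656', 'mzn8'); at [22:29] match '63umznk', groups = ('6', 'mznk').
Multiple groups make `findall` return tuples — one 2-tuple for each match.

[('46', 'mznV'), ('6656', 'mzn8'), ('6', 'mznk')]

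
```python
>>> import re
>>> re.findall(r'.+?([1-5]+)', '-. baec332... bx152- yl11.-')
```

['332', '152', '11']

The `?` after the quantifier makes it lazy — it takes as little as possible before letting the rest of the pattern try.
`findall` collects group 1 from each match (3 total).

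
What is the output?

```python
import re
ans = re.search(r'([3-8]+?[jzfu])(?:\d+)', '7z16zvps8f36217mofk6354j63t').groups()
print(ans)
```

('7z',)

This matches one or more of a character in [3-8] (lazy), then one of [jzfu] (captured); then one or more of a digit (non-capturing group).
`re.search` scans for the first position where the pattern succeeds.
The match spans [0:4] → '7z16'.
Captured: group 1 = '7z'.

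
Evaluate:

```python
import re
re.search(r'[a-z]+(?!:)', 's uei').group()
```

's'

The negative lookahead/lookbehind blocks any match where the forbidden context is present.
The match spans [0:1] → 's'.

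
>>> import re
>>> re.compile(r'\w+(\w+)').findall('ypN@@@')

['N']

This matches one or more of a word character; then one or more of a word character (captured).
Scanning left to right: at [0:3] match 'ypN', group 1 = 'N'.
Because there's exactly one group, `findall` drops the full match and keeps group 1 from the one hit.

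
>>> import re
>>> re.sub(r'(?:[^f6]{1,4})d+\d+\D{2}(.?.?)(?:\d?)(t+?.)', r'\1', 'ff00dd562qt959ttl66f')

'ff95l66f'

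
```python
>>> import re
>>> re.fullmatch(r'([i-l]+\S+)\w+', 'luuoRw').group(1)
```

'luuoR'

The match spans [0:6] → 'luuoRw'.
Captured: group 1 = 'luuoR'.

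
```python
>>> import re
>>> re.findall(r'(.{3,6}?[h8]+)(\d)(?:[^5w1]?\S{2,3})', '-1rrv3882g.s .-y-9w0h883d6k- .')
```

Pattern: 3 to 6 of any character (lazy), then one or more of one of [h8] (captured); then a digit (captured); then optionally any character except [5w1], then 2 to 3 of a non-whitespace character (non-capturing group).
`findall` packs the 2 group values into a tuple for every match.

[('-1rrv388', '2'), ('-y-9w0h88', '3')]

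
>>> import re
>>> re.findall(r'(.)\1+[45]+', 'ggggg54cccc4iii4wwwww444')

['g', 'c', 'i', 'w']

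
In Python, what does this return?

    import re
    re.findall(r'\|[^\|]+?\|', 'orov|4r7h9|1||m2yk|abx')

No capturing groups, so `findall` returns the 2 full match strings.

['|4r7h9|', '|m2yk|']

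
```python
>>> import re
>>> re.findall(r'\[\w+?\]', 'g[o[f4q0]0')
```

`findall` yields the raw match text (1 of them) because the pattern has no groups.

['[f4q0]']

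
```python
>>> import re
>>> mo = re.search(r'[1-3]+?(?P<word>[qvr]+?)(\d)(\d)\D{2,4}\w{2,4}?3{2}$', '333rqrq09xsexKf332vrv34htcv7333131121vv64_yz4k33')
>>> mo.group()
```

This matches one or more of a character in [1-3] (lazy); then one or more of one of [qvr] (lazy) (captured as 'word'); then a digit (captured); then a digit (captured); then 2 to 4 of a non-digit, then 2 to 4 of a word character (lazy), then exactly 2 of the literal '3'; then anchored at the end.
Unlike `match`, `search` isn't anchored — it looks for the pattern anywhere in the string.
The match spans [28:48] → '333131121vv64_yz4k33'.
Captured: group 1 = 'vv', group 2 = '6', group 3 = '4'.

'333131121vv64_yz4k33'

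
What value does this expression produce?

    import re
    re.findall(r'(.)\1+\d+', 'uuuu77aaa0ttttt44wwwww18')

['u', 'a', 't', 'w']

`\1` has to match the exact text group 1 already captured.
Walking the string: at [0:6] match 'uuuu77', group 1 = 'u'; at [6:10] match 'aaa0', group 1 = 'a'; at [10:17] match 'ttttt44', group 1 = 't'; at [17:24] match 'wwwww18', group 1 = 'w'.
With a single group, `findall` returns only what that group captured — 4 items.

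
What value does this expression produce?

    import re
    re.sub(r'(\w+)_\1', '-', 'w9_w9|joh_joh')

'-|-'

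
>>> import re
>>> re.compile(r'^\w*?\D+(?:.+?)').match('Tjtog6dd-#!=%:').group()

The pattern matches anchored at the start of the string; then zero or more of a word character (lazy), then one or more of a non-digit; then one or more of any character (lazy) (non-capturing group).
With the lazy modifier that quantifier settles for the fewest repetitions that let the rest of the pattern succeed (the atoms after it are unaffected and can still be greedy).
`re.match` only tries the pattern at the start of the string.
The match spans [0:6] → 'Tjtog6'.

'Tjtog6'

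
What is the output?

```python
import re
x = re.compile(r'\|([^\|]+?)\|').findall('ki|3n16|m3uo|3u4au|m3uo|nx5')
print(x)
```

['3n16', '3u4au']

Walking the string: at [2:8] match '|3n16|', group 1 = '3n16'; at [12:19] match '|3u4au|', group 1 = '3u4au'.
Because there's exactly one group, `findall` drops the full match and keeps group 1 from each hit.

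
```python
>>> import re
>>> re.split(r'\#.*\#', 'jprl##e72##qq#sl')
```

['jprl', 'sl']

Matches to split on: at [4:14] → '##e72##qq#'.
Each match becomes a cut point; 2 segments remain.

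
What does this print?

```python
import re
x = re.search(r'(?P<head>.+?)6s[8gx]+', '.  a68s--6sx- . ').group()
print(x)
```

.  a68s--6sx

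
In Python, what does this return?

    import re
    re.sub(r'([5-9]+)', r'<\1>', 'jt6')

'jt<6>'

`\1` in the replacement pulls in group 1's text for each match.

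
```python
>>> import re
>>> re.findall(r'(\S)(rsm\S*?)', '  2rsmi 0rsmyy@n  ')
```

[('2', 'rsm'), ('0', 'rsm')]

The pattern matches a non-whitespace character (captured); then the literal 'rsm', then zero or more of a non-whitespace character (lazy) (captured).
Walking the string: at [2:6] match '2rsm', groups = ('2', 'rsm'); at [8:12] match '0rsm', groups = ('0', 'rsm').
2 groups means each result is a tuple of 2 captured strings — 2 here.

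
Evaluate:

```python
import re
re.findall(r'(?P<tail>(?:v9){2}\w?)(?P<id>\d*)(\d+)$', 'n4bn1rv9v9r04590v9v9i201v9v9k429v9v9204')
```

[('v9v92', '0', '4')]

This matches the literal 'v9' repeated 2 times, then optionally a word character (captured as 'tail'); then zero or more of a digit (captured as 'id'); then one or more of a digit (captured); then anchored at the end.
Scanning left to right: at [32:39] match 'v9v9204', groups = ('v9v92', '0', '4').
With 3 capturing groups, `findall` returns a 3-tuple per match.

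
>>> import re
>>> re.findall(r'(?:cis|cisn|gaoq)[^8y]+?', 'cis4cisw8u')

['cis4', 'cisw']

Walking the string: at [0:4] → 'cis4'; at [4:8] → 'cisw'.
`findall` yields the raw match text (2 of them) because the pattern has no groups.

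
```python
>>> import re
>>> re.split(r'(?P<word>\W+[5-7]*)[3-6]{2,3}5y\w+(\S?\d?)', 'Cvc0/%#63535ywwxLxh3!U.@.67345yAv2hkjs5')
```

['Cvc0', '/%#6', '!', 'U', '.@.67', '', '']

With a capturing group present, the delimiter's captured portion is kept in the result list.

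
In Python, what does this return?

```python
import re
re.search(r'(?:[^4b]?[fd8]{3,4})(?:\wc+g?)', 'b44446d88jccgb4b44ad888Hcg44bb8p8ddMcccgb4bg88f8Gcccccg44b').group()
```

'6d88jccg'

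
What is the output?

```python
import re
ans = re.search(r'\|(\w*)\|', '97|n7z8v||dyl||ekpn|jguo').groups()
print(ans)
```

('n7z8v',)

Unlike `match`, `search` isn't anchored — it looks for the pattern anywhere in the string.
The match spans [2:9] → '|n7z8v|'.
Captured: group 1 = 'n7z8v'.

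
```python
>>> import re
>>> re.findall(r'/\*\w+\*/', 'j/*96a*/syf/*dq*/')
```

Matches: at [1:8] → '/*96a*/'; at [11:17] → '/*dq*/'.
No capturing groups, so `findall` returns the 2 full match strings.

['/*96a*/', '/*dq*/']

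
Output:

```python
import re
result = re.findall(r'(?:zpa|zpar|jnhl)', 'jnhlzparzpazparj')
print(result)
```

Branches in `(...|...)` are attempted left-to-right; the first branch that allows the whole pattern to succeed is taken.
`findall` yields the raw match text (4 of them) because the pattern has no groups.

['jnhl', 'zpa', 'zpa', 'zpa']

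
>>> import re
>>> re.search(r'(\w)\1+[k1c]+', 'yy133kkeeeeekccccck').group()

'yy1'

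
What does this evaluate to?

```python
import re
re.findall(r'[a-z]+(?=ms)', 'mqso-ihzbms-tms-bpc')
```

The positive lookaround only admits positions where the adjacent text matches; those characters stay outside the span.
Walking the string: at [5:9] → 'ihzb'; at [12:13] → 't'.
Since nothing is captured, `findall` lists the 2 matched substrings directly.

['ihzb', 't']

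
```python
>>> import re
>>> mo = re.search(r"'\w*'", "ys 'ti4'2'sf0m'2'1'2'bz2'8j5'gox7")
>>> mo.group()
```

The match spans [3:8] → "'ti4'".

"'ti4'"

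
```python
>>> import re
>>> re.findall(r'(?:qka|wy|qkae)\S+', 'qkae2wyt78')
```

['qkae2wyt78']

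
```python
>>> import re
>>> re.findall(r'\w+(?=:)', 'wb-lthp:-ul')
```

['lthp']

The `(?=…)`/`(?<=…)` assertion just peeks at neighbouring text; it doesn't advance the match position.
Walking the string: at [3:7] → 'lthp'.
No capturing groups, so `findall` returns the 1 full match string.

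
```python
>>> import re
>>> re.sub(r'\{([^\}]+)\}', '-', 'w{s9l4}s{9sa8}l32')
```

'w-s-l32'

Matches: at [1:7] → '{s9l4}'; at [8:14] → '{9sa8}'.
`sub` substitutes '-' at each match site.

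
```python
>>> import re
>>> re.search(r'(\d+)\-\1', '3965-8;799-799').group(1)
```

'799'

`\1` has to match the exact text group 1 already captured.
`re.search` tries every starting position until one works.
The match spans [7:14] → '799-799'.
Captured: group 1 = '799'.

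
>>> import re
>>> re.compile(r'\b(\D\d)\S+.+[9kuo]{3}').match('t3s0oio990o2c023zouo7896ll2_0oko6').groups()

This matches a word boundary (`\b`, zero-width); then a non-digit, then a digit (captured); then one or more of a non-whitespace character; then one or more of any character, then exactly 3 of one of [9kuo].
`match` is anchored at position 0; if the pattern doesn't fit there, it returns None.
The match spans [0:32] → 't3s0oio990o2c023zouo7896ll2_0oko'.
Captured: group 1 = 't3'.

('t3',)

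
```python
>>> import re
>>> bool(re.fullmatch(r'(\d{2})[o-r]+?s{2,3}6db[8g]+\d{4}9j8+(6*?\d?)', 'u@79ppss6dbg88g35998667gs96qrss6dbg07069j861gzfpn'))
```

Pattern: exactly 2 of a digit (captured); then one or more of a character in [o-r] (lazy), then 2 to 3 of the literal 's'; then the literal '6db', then one or more of one of [8g]; then exactly 4 of a digit, then the literal '9j', then one or more of the literal '8'; then zero or more of a literal '6' (lazy), then optionally a digit (captured).
`fullmatch` succeeds only if the pattern covers the string from start to end.
Here the string isn't matched end-to-end, so the call returns None, and `bool(None)` is False.

False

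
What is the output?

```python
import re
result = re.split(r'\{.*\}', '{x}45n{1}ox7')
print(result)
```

`split` removes every match and returns the 2 fragments in between.

['', 'ox7']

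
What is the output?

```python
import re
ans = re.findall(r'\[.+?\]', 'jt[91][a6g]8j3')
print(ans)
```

['[91]', '[a6g]']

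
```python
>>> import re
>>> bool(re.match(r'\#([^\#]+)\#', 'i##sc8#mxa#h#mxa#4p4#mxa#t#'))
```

With `match`, the pattern is implicitly anchored at the beginning.
Here the pattern fails at index 0, so the call returns None, and `bool(None)` is False.

False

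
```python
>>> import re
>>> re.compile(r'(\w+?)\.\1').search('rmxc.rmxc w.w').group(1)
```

'rmxc'

The match spans [0:9] → 'rmxc.rmxc'.
Captured: group 1 = 'rmxc'.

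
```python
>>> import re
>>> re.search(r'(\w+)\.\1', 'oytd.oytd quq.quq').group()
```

'oytd.oytd'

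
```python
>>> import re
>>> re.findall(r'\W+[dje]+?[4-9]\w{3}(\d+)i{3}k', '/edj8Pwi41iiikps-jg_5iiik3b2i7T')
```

['41']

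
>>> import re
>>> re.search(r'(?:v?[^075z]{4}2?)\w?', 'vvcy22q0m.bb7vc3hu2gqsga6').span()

The pattern matches optionally the literal 'v', then exactly 4 of any character except [075z], then optionally a literal '2' (non-capturing group); then optionally a word character.
The match spans [0:7] → 'vvcy22q'.

(0, 7)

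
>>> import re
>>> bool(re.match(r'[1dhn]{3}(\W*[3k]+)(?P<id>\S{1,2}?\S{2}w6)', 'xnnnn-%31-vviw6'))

`match` is anchored at position 0; if the pattern doesn't fit there, it returns None.
Here position 0 doesn't satisfy it, so the call returns None, and `bool(None)` is False.

False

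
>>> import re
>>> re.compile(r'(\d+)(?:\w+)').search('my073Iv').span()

(2, 7)

The match spans [2:7] → '073Iv'.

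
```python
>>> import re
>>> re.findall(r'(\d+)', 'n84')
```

Pattern: one or more of a digit (captured).
Walking the string: at [1:3] match '84', group 1 = '84'.
With a single group, `findall` returns only what that group captured — 1 item.

['84']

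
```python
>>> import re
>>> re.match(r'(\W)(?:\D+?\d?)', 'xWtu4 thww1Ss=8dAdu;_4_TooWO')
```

`re.match` only tries the pattern at the start of the string.
Here the pattern fails at index 0, so the call returns None.

None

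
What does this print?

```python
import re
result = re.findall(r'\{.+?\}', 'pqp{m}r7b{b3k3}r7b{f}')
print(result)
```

['{m}', '{b3k3}', '{f}']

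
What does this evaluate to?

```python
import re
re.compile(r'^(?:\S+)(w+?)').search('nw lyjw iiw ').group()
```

Pattern: anchored at the start of the string; then one or more of a non-whitespace character (non-capturing group); then one or more of a literal 'w' (lazy) (captured).
The match spans [0:2] → 'nw'.

'nw'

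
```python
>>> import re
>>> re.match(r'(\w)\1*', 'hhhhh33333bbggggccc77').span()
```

`re.match` won't scan ahead — the pattern has to work from the very first character.
The match spans [0:5] → 'hhhhh'.

(0, 5)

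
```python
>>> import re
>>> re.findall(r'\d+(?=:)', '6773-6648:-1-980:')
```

Because the assertion is zero-width, the text it checks is not consumed and won't appear in the result.
Matches: at [5:9] → '6648'; at [13:16] → '980'.
No capturing groups, so `findall` returns the 2 full match strings.

['6648', '980']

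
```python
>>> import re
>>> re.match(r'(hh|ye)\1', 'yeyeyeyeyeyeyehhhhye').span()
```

The backreference `\1` re-matches whatever the first group consumed, character for character.
`match` is anchored at position 0; if the pattern doesn't fit there, it returns None.
The match spans [0:4] → 'yeye'.
Captured: group 1 = 'ye'.

(0, 4)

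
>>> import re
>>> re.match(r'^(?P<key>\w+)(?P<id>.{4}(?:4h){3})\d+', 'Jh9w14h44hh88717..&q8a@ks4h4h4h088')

`re.match` only tries the pattern at the start of the string.
Here the string doesn't start with a match, so the call returns None.

None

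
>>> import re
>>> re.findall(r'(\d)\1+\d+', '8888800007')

['8']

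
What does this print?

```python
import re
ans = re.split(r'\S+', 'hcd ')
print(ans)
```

The string is cut at each match, leaving 2 pieces.

['', ' ']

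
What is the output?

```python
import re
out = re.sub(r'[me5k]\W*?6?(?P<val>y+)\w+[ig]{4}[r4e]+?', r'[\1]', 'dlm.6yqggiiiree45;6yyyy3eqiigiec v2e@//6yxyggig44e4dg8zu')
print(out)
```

dl[y]ee4[yyyy]c v2[y]4e4dg8zu

The pattern matches one of [me5k], then zero or more of a non-word character (lazy), then optionally a literal '6'; then one or more of a literal 'y' (captured as 'val'); then one or more of a word character, then exactly 4 of one of [ig], then one or more of one of [r4e] (lazy).
`\1` in the replacement pulls in group 1's text for each match.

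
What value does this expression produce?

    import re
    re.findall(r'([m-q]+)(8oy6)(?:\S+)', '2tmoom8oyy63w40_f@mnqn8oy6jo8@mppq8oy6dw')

Pattern: one or more of a character in [m-q] (captured); then the literal '8o', then the literal 'y6' (captured); then one or more of a non-whitespace character (non-capturing group).
Scanning left to right: at [18:40] match 'mnqn8oy6jo8@mppq8oy6dw', groups = ('mnqn', '8oy6').
2 groups means the one result is a tuple of 2 captured strings — 1 here.

[('mnqn', '8oy6')]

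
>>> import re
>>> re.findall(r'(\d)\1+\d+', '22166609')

`\1` is not a pattern — it's the concrete string captured by group 1, re-applied verbatim.
With a single group, `findall` returns only what that group captured — 1 item.

['2']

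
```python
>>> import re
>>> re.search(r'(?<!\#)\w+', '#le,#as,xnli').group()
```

'e'

The negative lookaround is zero-width — it rules out positions where the adjacent text would match, without consuming anything.
The match spans [2:3] → 'e'.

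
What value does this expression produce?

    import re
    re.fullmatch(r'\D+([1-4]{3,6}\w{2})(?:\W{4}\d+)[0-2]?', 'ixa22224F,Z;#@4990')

None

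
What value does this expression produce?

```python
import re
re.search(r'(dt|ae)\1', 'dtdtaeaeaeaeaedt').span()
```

The backreference `\1` re-matches whatever the first group consumed, character for character.
`re.search` scans for the first position where the pattern succeeds.
The match spans [0:4] → 'dtdt'.
Captured: group 1 = 'dt'.

(0, 4)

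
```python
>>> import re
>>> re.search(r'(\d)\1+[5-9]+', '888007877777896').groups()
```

The match spans [0:3] → '888'.
Captured: group 1 = '8'.

('8',)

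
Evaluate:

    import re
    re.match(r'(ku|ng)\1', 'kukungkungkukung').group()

'kuku'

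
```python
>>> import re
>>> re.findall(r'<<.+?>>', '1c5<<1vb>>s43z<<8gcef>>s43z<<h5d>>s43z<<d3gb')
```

['<<1vb>>', '<<8gcef>>', '<<h5d>>']

A non-greedy quantifier consumes as few characters as it can — just enough that the remainder of the pattern still matches from where it stops; whatever follows it matches normally.
No capturing groups, so `findall` returns the 3 full match strings.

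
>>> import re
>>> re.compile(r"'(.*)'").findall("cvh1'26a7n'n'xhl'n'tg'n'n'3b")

Scanning left to right: at [4:26] match "'26a7n'n'xhl'n'tg'n'n'", group 1 = "26a7n'n'xhl'n'tg'n'n".
Because there's exactly one group, `findall` drops the full match and keeps group 1 from the one hit.

["26a7n'n'xhl'n'tg'n'n"]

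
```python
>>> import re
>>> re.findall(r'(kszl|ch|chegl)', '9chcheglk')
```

Alternation tries branches left to right and keeps the first one that lets the overall match succeed at that position.
Walking the string: at [1:3] match 'ch', group 1 = 'ch'; at [3:5] match 'ch', group 1 = 'ch'.
With a single group, `findall` returns only what that group captured — 2 items.

['ch', 'ch']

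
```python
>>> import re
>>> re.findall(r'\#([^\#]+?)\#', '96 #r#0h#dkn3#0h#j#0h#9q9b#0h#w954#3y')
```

['r', 'dkn3', 'j', '9q9b', 'w954']

Scanning left to right: at [3:6] match '#r#', group 1 = 'r'; at [8:14] match '#dkn3#', group 1 = 'dkn3'; at [16:19] match '#j#', group 1 = 'j'; at [21:27] match '#9q9b#', group 1 = '9q9b'; at [29:35] match '#w954#', group 1 = 'w954'.
One capturing group, so `findall` returns just the captured substring from each match — 5 in all.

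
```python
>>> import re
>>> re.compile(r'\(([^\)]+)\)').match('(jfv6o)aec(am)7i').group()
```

`re.match` only tries the pattern at the start of the string.
The match spans [0:7] → '(jfv6o)'.
Captured: group 1 = 'jfv6o'.

'(jfv6o)'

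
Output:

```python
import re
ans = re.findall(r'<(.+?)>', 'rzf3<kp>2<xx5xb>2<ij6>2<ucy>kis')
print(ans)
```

['kp', 'xx5xb', 'ij6', 'ucy']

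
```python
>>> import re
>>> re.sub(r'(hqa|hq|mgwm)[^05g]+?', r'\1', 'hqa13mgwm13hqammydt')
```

Alternation tries branches left to right and keeps the first one that lets the overall match succeed at that position.
Each match is replaced using the text its own group 1 captured.

'hqa3mgwm3hqamydt'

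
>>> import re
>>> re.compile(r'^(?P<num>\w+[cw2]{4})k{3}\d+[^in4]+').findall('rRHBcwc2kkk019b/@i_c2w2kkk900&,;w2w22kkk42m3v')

The pattern matches anchored at the start of the string; then one or more of a word character, then exactly 4 of one of [cw2] (captured as 'num'); then exactly 3 of a literal 'k', then one or more of a digit; then one or more of any character except [in4].
Scanning left to right: at [0:17] match 'rRHBcwc2kkk019b/@', group 1 = 'rRHBcwc2'.
With a single group, `findall` returns only what that group captured — 1 item.

['rRHBcwc2']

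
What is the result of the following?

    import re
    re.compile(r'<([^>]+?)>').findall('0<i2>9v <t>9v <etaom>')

['i2', 't', 'etaom']

`findall` collects group 1 from each match (3 total).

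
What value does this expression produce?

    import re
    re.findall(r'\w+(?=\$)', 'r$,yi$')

['r', 'yi']

Because the assertion is zero-width, the text it checks is not consumed and won't appear in the result.
Walking the string: at [0:1] → 'r'; at [3:5] → 'yi'.
`findall` yields the raw match text (2 of them) because the pattern has no groups.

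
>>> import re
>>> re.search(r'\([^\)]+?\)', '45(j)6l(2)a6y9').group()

Unlike `match`, `search` isn't anchored — it looks for the pattern anywhere in the string.
The match spans [2:5] → '(j)'.

'(j)'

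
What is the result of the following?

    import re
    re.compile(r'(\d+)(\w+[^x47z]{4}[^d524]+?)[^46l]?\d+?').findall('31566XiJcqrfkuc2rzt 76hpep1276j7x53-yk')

[('31566', 'XiJcqrfkuc2rzt'), ('6', 'hpep127')]

The `?` after the quantifier makes it lazy — it takes as little as possible before letting the rest of the pattern try.
With 2 capturing groups, `findall` returns a 2-tuple per match.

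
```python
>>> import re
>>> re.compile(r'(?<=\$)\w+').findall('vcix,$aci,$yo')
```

['aci', 'yo']

The positive lookaround only admits positions where the adjacent text matches; those characters stay outside the span.
No capturing groups, so `findall` returns the 2 full match strings.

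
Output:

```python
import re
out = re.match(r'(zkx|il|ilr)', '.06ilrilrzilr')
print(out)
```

`re.match` only tries the pattern at the start of the string.
Here the string doesn't start with a match, so the call returns None.

None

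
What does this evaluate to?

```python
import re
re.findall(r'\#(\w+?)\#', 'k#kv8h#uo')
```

Matches: at [1:7] match '#kv8h#', group 1 = 'kv8h'.
`findall` collects group 1 from the one match (1 total).

['kv8h']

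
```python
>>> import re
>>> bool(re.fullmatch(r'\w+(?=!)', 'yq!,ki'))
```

`re.fullmatch` is like wrapping the pattern in `^…$` (in single-line mode).
Here there's no way to consume every character, so the call returns None, and `bool(None)` is False.

False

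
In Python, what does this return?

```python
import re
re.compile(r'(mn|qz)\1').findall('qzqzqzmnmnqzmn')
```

`\1` is not a pattern — it's the concrete string captured by group 1, re-applied verbatim.
Matches: at [0:4] match 'qzqz', group 1 = 'qz'; at [6:10] match 'mnmn', group 1 = 'mn'.
Because there's exactly one group, `findall` drops the full match and keeps group 1 from each hit.

['qz', 'mn']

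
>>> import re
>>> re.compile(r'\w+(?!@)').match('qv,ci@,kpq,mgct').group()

`(?!…)`/`(?<!…)` only lets a position through if the neighbouring text does NOT match; no characters are consumed.
With `match`, the pattern is implicitly anchored at the beginning.
The match spans [0:2] → 'qv'.

'qv'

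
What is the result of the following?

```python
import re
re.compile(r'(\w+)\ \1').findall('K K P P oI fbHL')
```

After group 1 captures some text, `\1` only succeeds where that same text appears again.
Scanning left to right: at [0:3] match 'K K', group 1 = 'K'; at [4:7] match 'P P', group 1 = 'P'.
With a single group, `findall` returns only what that group captured — 2 items.

['K', 'P']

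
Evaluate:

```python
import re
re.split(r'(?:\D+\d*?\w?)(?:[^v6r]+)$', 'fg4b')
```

['', '']

This matches one or more of a non-digit, then zero or more of a digit (lazy), then optionally a word character (non-capturing group); then one or more of any character except [v6r] (non-capturing group); then anchored at the end.
Matches to split on: at [0:4] → 'fg4b'.
Splitting on the pattern gives 2 pieces.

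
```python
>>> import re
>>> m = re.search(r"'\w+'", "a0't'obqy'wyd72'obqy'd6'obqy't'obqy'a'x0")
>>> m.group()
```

Unlike `match`, `search` isn't anchored — it looks for the pattern anywhere in the string.
The match spans [2:5] → "'t'".

"'t'"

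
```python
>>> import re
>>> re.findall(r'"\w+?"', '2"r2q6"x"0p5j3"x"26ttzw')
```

Matches: at [1:7] → '"r2q6"'; at [8:15] → '"0p5j3"'.
With no groups in the pattern, `findall` gives back each whole match — 2 here.

['"r2q6"', '"0p5j3"']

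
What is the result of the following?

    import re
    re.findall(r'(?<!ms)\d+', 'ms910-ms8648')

`(?!…)`/`(?<!…)` only lets a position through if the neighbouring text does NOT match; no characters are consumed.
Since nothing is captured, `findall` lists the 2 matched substrings directly.

['10', '648']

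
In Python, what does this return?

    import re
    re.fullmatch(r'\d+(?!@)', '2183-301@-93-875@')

None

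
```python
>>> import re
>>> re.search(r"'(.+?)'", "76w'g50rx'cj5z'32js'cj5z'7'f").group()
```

"'g50rx'"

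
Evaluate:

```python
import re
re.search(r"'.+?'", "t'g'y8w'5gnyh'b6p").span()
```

(1, 4)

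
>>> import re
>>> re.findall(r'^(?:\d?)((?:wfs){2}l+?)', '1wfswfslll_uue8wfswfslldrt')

['wfswfsl']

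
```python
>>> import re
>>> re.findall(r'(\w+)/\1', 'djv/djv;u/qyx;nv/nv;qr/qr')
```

A backreference is literal: `\1` must see the identical characters the first group matched.
Scanning left to right: at [0:7] match 'djv/djv', group 1 = 'djv'; at [14:19] match 'nv/nv', group 1 = 'nv'; at [20:25] match 'qr/qr', group 1 = 'qr'.
One capturing group, so `findall` returns just the captured substring from each match — 3 in all.

['djv', 'nv', 'qr']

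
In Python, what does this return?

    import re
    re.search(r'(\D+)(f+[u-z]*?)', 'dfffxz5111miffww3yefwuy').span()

The pattern matches one or more of a non-digit (captured); then one or more of the literal 'f', then zero or more of a character in [u-z] (lazy) (captured).
Because the quantifier is non-greedy, it stops expanding at the earliest point where the rest of the pattern can succeed.
Unlike `match`, `search` isn't anchored — it looks for the pattern anywhere in the string.
The match spans [0:4] → 'dfff'.
Captured: group 1 = 'dff', group 2 = 'f'.

(0, 4)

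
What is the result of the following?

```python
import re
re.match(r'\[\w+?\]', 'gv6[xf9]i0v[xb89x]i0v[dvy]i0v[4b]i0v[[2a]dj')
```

None

`re.match` only tries the pattern at the start of the string.
Here the string doesn't start with a match, so the call returns None.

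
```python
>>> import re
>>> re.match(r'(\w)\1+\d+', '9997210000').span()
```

After group 1 captures some text, `\1` only succeeds where that same text appears again.
`re.match` won't scan ahead — the pattern has to work from the very first character.
The match spans [0:10] → '9997210000'.
Captured: group 1 = '9'.

(0, 10)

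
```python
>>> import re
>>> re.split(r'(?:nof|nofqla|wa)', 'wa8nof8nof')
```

['', '8', '8', '']

Matches to split on: at [0:2] → 'wa'; at [3:6] → 'nof'; at [7:10] → 'nof'.
Splitting on the pattern gives 4 pieces.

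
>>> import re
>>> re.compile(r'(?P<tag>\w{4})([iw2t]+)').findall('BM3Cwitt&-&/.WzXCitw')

Pattern: exactly 4 of a word character (captured as 'tag'); then one or more of one of [iw2t] (captured).
Walking the string: at [0:8] match 'BM3Cwitt', groups = ('BM3C', 'witt'); at [13:20] match 'WzXCitw', groups = ('WzXC', 'itw').
With 2 capturing groups, `findall` returns a 2-tuple per match.

[('BM3C', 'witt'), ('WzXC', 'itw')]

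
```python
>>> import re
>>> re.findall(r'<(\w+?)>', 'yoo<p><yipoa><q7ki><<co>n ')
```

Matches: at [3:6] match '<p>', group 1 = 'p'; at [6:13] match '<yipoa>', group 1 = 'yipoa'; at [13:19] match '<q7ki>', group 1 = 'q7ki'; at [20:24] match '<co>', group 1 = 'co'.
With a single group, `findall` returns only what that group captured — 4 items.

['p', 'yipoa', 'q7ki', 'co']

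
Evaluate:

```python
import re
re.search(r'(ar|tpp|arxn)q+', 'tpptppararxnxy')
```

None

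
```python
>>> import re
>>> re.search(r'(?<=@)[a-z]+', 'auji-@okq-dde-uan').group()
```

The positive lookaround only admits positions where the adjacent text matches; those characters stay outside the span.
The match spans [6:9] → 'okq'.

'okq'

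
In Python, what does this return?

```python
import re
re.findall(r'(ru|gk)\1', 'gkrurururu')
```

After group 1 captures some text, `\1` only succeeds where that same text appears again.
Scanning left to right: at [2:6] match 'ruru', group 1 = 'ru'; at [6:10] match 'ruru', group 1 = 'ru'.
With a single group, `findall` returns only what that group captured — 2 items.

['ru', 'ru']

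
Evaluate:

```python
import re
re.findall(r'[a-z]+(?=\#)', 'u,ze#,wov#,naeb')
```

['ze', 'wov']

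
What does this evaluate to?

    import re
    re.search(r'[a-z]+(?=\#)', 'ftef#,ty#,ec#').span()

(0, 4)

Because the assertion is zero-width, the text it checks is not consumed and won't appear in the result.
`search` walks the string left to right and returns the first match it finds.
The match spans [0:4] → 'ftef'.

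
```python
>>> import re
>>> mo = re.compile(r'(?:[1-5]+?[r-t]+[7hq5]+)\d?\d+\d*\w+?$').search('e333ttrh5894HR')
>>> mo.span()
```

(1, 14)

This matches one or more of a character in [1-5] (lazy), then one or more of a character in [r-t], then one or more of one of [7hq5] (non-capturing group); then optionally a digit, then one or more of a digit; then zero or more of a digit, then one or more of a word character (lazy); then anchored at the end.
The match spans [1:14] → '333ttrh5894HR'.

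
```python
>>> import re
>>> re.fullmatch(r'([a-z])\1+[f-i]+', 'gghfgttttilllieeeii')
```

`\1` has to match the exact text group 1 already captured.
`re.fullmatch` requires the pattern to consume the entire string.
Here the pattern can't cover the whole string, so the call returns None.

None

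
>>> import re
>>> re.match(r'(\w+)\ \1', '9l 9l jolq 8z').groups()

('9l',)

The match spans [0:5] → '9l 9l'.
Captured: group 1 = '9l'.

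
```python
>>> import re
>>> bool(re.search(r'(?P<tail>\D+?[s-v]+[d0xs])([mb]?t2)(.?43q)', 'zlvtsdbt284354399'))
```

False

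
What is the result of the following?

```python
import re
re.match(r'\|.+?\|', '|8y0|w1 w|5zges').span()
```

`re.match` only tries the pattern at the start of the string.
The match spans [0:5] → '|8y0|'.

(0, 5)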